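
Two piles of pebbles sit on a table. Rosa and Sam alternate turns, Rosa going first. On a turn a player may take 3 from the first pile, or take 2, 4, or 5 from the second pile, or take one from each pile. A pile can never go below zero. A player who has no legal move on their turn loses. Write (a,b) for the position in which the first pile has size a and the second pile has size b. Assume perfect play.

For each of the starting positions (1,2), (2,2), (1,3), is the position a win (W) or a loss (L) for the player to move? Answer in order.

(1,2): W, (2,2): W, (1,3): L

Build the W/L table. Terminal = L. A non-terminal position is W if it has a move to some L; otherwise it is L.
No move ever increases a pile, so every position that can arise here has a ≤ 2 and b ≤ 3; it is enough to label the cells with 0 ≤ a ≤ 2 and 0 ≤ b ≤ 3.
Every move lowers a or b (never raises either), so fill the grid row by row in increasing a, and left to right within a row: each cell's successors are then already labelled.
      b=0  b=1  b=2  b=3
a=0:    L    L    W    W
a=1:    L    W    W    L
a=2:    L    W    W    L
Cells with no legal move (terminal, hence L): (0,0), (0,1), (1,0), (2,0).
The remaining L cells, each justified by listing all of its moves:
(1,3): →(1,1)(W), (0,2)(W) — all W, so L
(2,3): →(2,1)(W), (1,2)(W) — all W, so L
Every other cell has at least one move into one of the L cells above, so it is W.
(1,2): the move to (1,0) reaches an L cell, so W
(2,2): the move to (2,0) reaches an L cell, so W
(1,3): one of the L cells justified above, so L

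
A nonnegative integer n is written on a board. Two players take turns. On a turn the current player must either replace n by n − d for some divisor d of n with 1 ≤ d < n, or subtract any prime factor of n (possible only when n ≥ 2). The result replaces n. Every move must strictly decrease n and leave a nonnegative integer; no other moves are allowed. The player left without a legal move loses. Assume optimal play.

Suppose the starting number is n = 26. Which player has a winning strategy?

Classify positions by backward induction: terminal positions (no move available) are L. From any other position, the mover wins iff some move reaches an L.
n=0: no move → L
n=1: no move → L
n=2: W (go to 0, an L position)
n=3: W (go to 0, an L position)
n=4: L (options 2(W), 3(W) are all W)
n=5: W (go to 0, an L position)
n=6: W (go to 4, an L position)
n=7: W (go to 0, an L position)
n=8: W (go to 4, an L position)
n=9: L (options 6(W), 8(W) are all W)
n=10: W (go to 9, an L position)
n=11: W (go to 0, an L position)
n=12: W (go to 9, an L position)
n=13: W (go to 0, an L position)
n=14: L (options 7(W), 12(W), 13(W) are all W)
n=15: W (go to 14, an L position)
n=16: W (go to 14, an L position)
n=17: W (go to 0, an L position)
n=18: W (go to 9, an L position)
n=19: W (go to 0, an L position)
n=20: L (options 10(W), 15(W), 16(W), 18(W), 19(W) are all W)
n=21: W (go to 14, an L position)
n=22: W (go to 20, an L position)
n=23: W (go to 0, an L position)
n=24: W (go to 20, an L position)
n=25: W (go to 20, an L position)
n=26: L (options 13(W), 24(W), 25(W) are all W)
The starting position 26 is L: whatever the player to move does, the opponent receives a W position.

The second player wins.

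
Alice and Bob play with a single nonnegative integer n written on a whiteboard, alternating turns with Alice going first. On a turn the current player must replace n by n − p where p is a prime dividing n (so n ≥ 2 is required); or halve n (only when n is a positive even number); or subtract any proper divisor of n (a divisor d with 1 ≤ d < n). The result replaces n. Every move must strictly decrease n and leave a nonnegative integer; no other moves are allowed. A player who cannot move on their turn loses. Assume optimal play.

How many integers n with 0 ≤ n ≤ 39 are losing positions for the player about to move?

10

Work bottom-up. With no move the player to move loses. Otherwise the position is W if at least one move leads to an L position for the opponent, and L if every move leads to a W.
n=0: no move → L
n=1: no move → L
n=2: reaches L-position 0 → W
n=3: reaches L-position 0 → W
n=4: only reaches 2(W), 3(W), all W → L
n=5: reaches L-position 0 → W
n=6: reaches L-position 4 → W
n=7: reaches L-position 0 → W
n=8: reaches L-position 4 → W
n=9: only reaches 6(W), 8(W), all W → L
n=10: reaches L-position 9 → W
n=11: reaches L-position 0 → W
n=12: reaches L-position 9 → W
n=13: reaches L-position 0 → W
n=14: only reaches 7(W), 12(W), 13(W), all W → L
n=15: reaches L-position 14 → W
n=16: reaches L-position 14 → W
n=17: reaches L-position 0 → W
n=18: reaches L-position 9 → W
n=19: reaches L-position 0 → W
n=20: only reaches 10(W), 15(W), 16(W), 18(W), 19(W), all W → L
n=21: reaches L-position 14 → W
n=22: reaches L-position 20 → W
n=23: reaches L-position 0 → W
n=24: reaches L-position 20 → W
n=25: reaches L-position 20 → W
n=26: only reaches 13(W), 24(W), 25(W), all W → L
n=27: reaches L-position 26 → W
n=28: reaches L-position 14 → W
n=29: reaches L-position 0 → W
n=30: reaches L-position 20 → W
n=31: reaches L-position 0 → W
n=32: only reaches 16(W), 24(W), 28(W), 30(W), 31(W), all W → L
n=33: reaches L-position 32 → W
n=34: reaches L-position 32 → W
n=35: only reaches 28(W), 30(W), 34(W), all W → L
n=36: reaches L-position 32 → W
n=37: reaches L-position 0 → W
n=38: only reaches 19(W), 36(W), 37(W), all W → L
n=39: reaches L-position 26 → W
L entries with 0 ≤ n ≤ 39: n = 0, 1, 4, 9, 14, 20, 26, 32, 35, 38; that makes 10.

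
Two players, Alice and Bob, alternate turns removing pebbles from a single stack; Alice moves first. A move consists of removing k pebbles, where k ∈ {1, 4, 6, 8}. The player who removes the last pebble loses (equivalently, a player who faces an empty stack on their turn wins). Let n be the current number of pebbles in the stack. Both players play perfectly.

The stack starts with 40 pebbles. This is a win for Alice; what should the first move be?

Remove 1, leaving 39.

Build the W/L table. Terminal = W. A non-terminal position is W if it has a move to some L; otherwise it is L.
n=0: no move; the opponent has just taken the last pebble and therefore loses → W
n=1: the only move is to 0(W), a W ⇒ L
n=2: can move to 1, which is L ⇒ W
n=3: the only move is to 2(W), a W ⇒ L
n=4: can move to 3, which is L ⇒ W
n=5: can move to 1, which is L ⇒ W
n=6: moves to 5(W), 2(W), 0(W); every one is W ⇒ L
n=7: can move to 6, which is L ⇒ W
n=8: moves to 7(W), 4(W), 2(W), 0(W); every one is W ⇒ L
n=9: can move to 8, which is L ⇒ W
n=10: can move to 6, which is L ⇒ W
n=11: can move to 3, which is L ⇒ W
n=12: can move to 8, which is L ⇒ W
n=13: moves to 12(W), 9(W), 7(W), 5(W); every one is W ⇒ L
n=14: can move to 13, which is L ⇒ W
n=15: moves to 14(W), 11(W), 9(W), 7(W); every one is W ⇒ L
n=16: can move to 15, which is L ⇒ W
n=17: can move to 13, which is L ⇒ W
n=18: moves to 17(W), 14(W), 12(W), 10(W); every one is W ⇒ L
n=19: can move to 18, which is L ⇒ W
n=20: moves to 19(W), 16(W), 14(W), 12(W); every one is W ⇒ L
n=21: can move to 20, which is L ⇒ W
n=22: can move to 18, which is L ⇒ W
n=23: can move to 15, which is L ⇒ W
n=24: can move to 20, which is L ⇒ W
n=25: moves to 24(W), 21(W), 19(W), 17(W); every one is W ⇒ L
n=26: can move to 25, which is L ⇒ W
n=27: moves to 26(W), 23(W), 21(W), 19(W); every one is W ⇒ L
n=28: can move to 27, which is L ⇒ W
n=29: can move to 25, which is L ⇒ W
n=30: moves to 29(W), 26(W), 24(W), 22(W); every one is W ⇒ L
n=31: can move to 30, which is L ⇒ W
n=32: moves to 31(W), 28(W), 26(W), 24(W); every one is W ⇒ L
n=33: can move to 32, which is L ⇒ W
n=34: can move to 30, which is L ⇒ W
n=35: can move to 27, which is L ⇒ W
n=36: can move to 32, which is L ⇒ W
n=37: moves to 36(W), 33(W), 31(W), 29(W); every one is W ⇒ L
n=38: can move to 37, which is L ⇒ W
n=39: moves to 38(W), 35(W), 33(W), 31(W); every one is W ⇒ L
n=40: can move to 39, which is L ⇒ W
From 40, the L positions reachable in one move are: 39, 32. Any move reaching one of these is winning.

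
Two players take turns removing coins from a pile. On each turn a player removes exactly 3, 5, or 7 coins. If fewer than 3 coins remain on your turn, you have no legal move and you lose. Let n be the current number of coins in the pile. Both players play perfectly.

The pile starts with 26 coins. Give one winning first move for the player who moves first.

Remove 5, leaving 21.

Use the standard recursion: the mover loses at a terminal position; elsewhere, the mover wins exactly when some move hands the opponent an L position.
n=0: no move → L
n=1: no move → L
n=2: no move → L
n=3: can move to 0, which is L ⇒ W
n=4: can move to 1, which is L ⇒ W
n=5: can move to 2, which is L ⇒ W
n=6: can move to 1, which is L ⇒ W
n=7: can move to 2, which is L ⇒ W
n=8: can move to 1, which is L ⇒ W
n=9: can move to 2, which is L ⇒ W
n=10: moves to 7(W), 5(W), 3(W); every one is W ⇒ L
n=11: moves to 8(W), 6(W), 4(W); every one is W ⇒ L
n=12: moves to 9(W), 7(W), 5(W); every one is W ⇒ L
n=13: can move to 10, which is L ⇒ W
n=14: can move to 11, which is L ⇒ W
n=15: can move to 12, which is L ⇒ W
n=16: can move to 11, which is L ⇒ W
n=17: can move to 12, which is L ⇒ W
n=18: can move to 11, which is L ⇒ W
n=19: can move to 12, which is L ⇒ W
n=20: moves to 17(W), 15(W), 13(W); every one is W ⇒ L
n=21: moves to 18(W), 16(W), 14(W); every one is W ⇒ L
n=22: moves to 19(W), 17(W), 15(W); every one is W ⇒ L
n=23: can move to 20, which is L ⇒ W
n=24: can move to 21, which is L ⇒ W
n=25: can move to 22, which is L ⇒ W
n=26: can move to 21, which is L ⇒ W
From 26, the L positions reachable in one move are: 21.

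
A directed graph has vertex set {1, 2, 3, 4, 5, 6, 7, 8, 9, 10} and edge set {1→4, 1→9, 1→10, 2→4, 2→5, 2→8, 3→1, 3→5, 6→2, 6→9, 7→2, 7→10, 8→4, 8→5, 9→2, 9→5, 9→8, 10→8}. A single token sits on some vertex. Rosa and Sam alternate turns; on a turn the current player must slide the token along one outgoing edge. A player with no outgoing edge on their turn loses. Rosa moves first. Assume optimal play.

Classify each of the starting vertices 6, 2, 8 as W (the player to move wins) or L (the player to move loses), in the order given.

Use the standard recursion: the mover loses at a terminal position; elsewhere, the mover wins exactly when some move hands the opponent an L position.
Every edge goes from a vertex to one that appears earlier in the order 4, 5, 8, 2, 9, 10, 1, 6, 3, 7, so processing vertices in that order labels each vertex after all of its successors.
4: no outgoing edge → L
5: no outgoing edge → L
8: W (go to 5, an L position)
2: W (go to 5, an L position)
9: W (go to 5, an L position)
10: L (sole option 8(W) is W)
1: W (go to 10, an L position)
6: L (options 9(W), 2(W) are all W)
3: W (go to 5, an L position)
7: W (go to 10, an L position)

6: L, 2: W, 8: W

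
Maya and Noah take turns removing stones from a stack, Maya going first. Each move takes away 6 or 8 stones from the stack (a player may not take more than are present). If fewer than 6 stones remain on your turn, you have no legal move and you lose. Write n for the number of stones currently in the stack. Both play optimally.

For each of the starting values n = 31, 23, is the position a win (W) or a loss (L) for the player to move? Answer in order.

Label each position W (a win for the player to move) or L (a loss). A position with no legal move is L; any other position is W exactly when some move reaches an L, and L when every move reaches a W.
n=0: no move → L
n=1: no move → L
n=2: no move → L
n=3: no move → L
n=4: no move → L
n=5: no move → L
n=6: reaches L-position 0 → W
n=7: reaches L-position 1 → W
n=8: reaches L-position 2 → W
n=9: reaches L-position 3 → W
n=10: reaches L-position 4 → W
n=11: reaches L-position 5 → W
n=12: reaches L-position 4 → W
n=13: reaches L-position 5 → W
n=14: only reaches 8(W), 6(W), all W → L
n=15: only reaches 9(W), 7(W), all W → L
n=16: only reaches 10(W), 8(W), all W → L
n=17: only reaches 11(W), 9(W), all W → L
n=18: only reaches 12(W), 10(W), all W → L
n=19: only reaches 13(W), 11(W), all W → L
n=20: reaches L-position 14 → W
n=21: reaches L-position 15 → W
n=22: reaches L-position 16 → W
n=23: reaches L-position 17 → W
n=24: reaches L-position 18 → W
n=25: reaches L-position 19 → W
n=26: reaches L-position 18 → W
n=27: reaches L-position 19 → W
n=28: only reaches 22(W), 20(W), all W → L
n=29: only reaches 23(W), 21(W), all W → L
n=30: only reaches 24(W), 22(W), all W → L
n=31: only reaches 25(W), 23(W), all W → L

31: L, 23: W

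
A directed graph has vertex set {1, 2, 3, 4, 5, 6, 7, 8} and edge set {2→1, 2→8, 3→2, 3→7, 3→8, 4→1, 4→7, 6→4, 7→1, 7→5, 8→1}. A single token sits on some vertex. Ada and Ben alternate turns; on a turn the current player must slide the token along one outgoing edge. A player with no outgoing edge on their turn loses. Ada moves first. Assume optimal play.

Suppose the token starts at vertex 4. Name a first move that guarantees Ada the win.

Move to 1.

Work bottom-up. With no move the player to move loses. Otherwise the position is W if at least one move leads to an L position for the opponent, and L if every move leads to a W.
Every edge goes from a vertex to one that appears earlier in the order 5, 1, 7, 4, 6, 8, 2, 3, so processing vertices in that order labels each vertex after all of its successors.
5: no outgoing edge → L
1: no outgoing edge → L
7: reaches L-position 1 → W
4: reaches L-position 1 → W
6: only reaches 4(W), which is W → L
8: reaches L-position 1 → W
2: reaches L-position 1 → W
3: only reaches 2(W), 8(W), 7(W), all W → L
From 4, the L positions reachable in one move are: 1.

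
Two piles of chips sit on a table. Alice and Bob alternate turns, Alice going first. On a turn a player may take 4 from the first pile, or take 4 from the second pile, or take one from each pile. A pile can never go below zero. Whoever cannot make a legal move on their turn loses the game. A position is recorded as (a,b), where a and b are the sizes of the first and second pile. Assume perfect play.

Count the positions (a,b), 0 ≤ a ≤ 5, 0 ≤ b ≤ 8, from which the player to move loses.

Build the W/L table. Terminal = L. A non-terminal position is W if it has a move to some L; otherwise it is L.
Every move lowers a or b (never raises either), so fill the grid row by row in increasing a, and left to right within a row: each cell's successors are then already labelled.
      b=0  b=1  b=2  b=3  b=4  b=5  b=6  b=7  b=8
a=0:    L    L    L    L    W    W    W    W    L
a=1:    L    W    W    W    W    L    L    L    L
a=2:    L    W    L    L    W    L    W    W    W
a=3:    L    W    L    W    W    L    W    L    L
a=4:    W    W    W    W    L    L    W    L    W
a=5:    W    L    L    L    L    W    W    W    W
Cells with no legal move (terminal, hence L): (0,0), (0,1), (0,2), (0,3), (1,0), (2,0), (3,0).
The remaining L cells, each justified by listing all of its moves:
(0,8): →(0,4)(W) only, which is W, so L
(1,5): →(1,1)(W), (0,4)(W) — all W, so L
(1,6): →(1,2)(W), (0,5)(W) — all W, so L
(1,7): →(1,3)(W), (0,6)(W) — all W, so L
(1,8): →(1,4)(W), (0,7)(W) — all W, so L
(2,2): →(1,1)(W) only, which is W, so L
(2,3): →(1,2)(W) only, which is W, so L
(2,5): →(2,1)(W), (1,4)(W) — all W, so L
(3,2): →(2,1)(W) only, which is W, so L
(3,5): →(3,1)(W), (2,4)(W) — all W, so L
(3,7): →(3,3)(W), (2,6)(W) — all W, so L
(3,8): →(3,4)(W), (2,7)(W) — all W, so L
(4,4): →(0,4)(W), (4,0)(W), (3,3)(W) — all W, so L
(4,5): →(0,5)(W), (4,1)(W), (3,4)(W) — all W, so L
(4,7): →(0,7)(W), (4,3)(W), (3,6)(W) — all W, so L
(5,1): →(1,1)(W), (4,0)(W) — all W, so L
(5,2): →(1,2)(W), (4,1)(W) — all W, so L
(5,3): →(1,3)(W), (4,2)(W) — all W, so L
(5,4): →(1,4)(W), (5,0)(W), (4,3)(W) — all W, so L
Every other cell has at least one move into one of the L cells above, so it is W.
L cells per row: a=0: 5, a=1: 5, a=2: 4, a=3: 5, a=4: 3, a=5: 4; total 26.

26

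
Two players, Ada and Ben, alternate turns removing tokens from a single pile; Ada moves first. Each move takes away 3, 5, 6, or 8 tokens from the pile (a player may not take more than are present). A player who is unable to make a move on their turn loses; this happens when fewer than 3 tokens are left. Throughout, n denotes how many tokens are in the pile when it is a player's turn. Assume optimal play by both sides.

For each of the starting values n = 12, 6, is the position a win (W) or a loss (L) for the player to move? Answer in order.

12: L, 6: W

Build the W/L table. Terminal = L. A non-terminal position is W if it has a move to some L; otherwise it is L.
n=0: no move → L
n=1: no move → L
n=2: no move → L
n=3: reaches L-position 0 → W
n=4: reaches L-position 1 → W
n=5: reaches L-position 2 → W
n=6: reaches L-position 1 → W
n=7: reaches L-position 2 → W
n=8: reaches L-position 2 → W
n=9: reaches L-position 1 → W
n=10: reaches L-position 2 → W
n=11: only reaches 8(W), 6(W), 5(W), 3(W), all W → L
n=12: only reaches 9(W), 7(W), 6(W), 4(W), all W → L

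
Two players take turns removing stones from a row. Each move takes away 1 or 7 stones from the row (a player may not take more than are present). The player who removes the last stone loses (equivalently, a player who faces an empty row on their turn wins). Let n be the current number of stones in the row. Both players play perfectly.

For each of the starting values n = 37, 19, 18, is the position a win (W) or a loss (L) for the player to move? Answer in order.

37: L, 19: L, 18: W

Positions with no move are W. A position that does have a move is losing for the player to move precisely when every available move leads to a winning position for the opponent. Fill in the labels:
n=0: no move; the opponent has just taken the last stone and therefore loses → W
n=1: L (sole option 0(W) is W)
n=2: W (go to 1, an L position)
n=3: L (sole option 2(W) is W)
n=4: W (go to 3, an L position)
n=5: L (sole option 4(W) is W)
n=6: W (go to 5, an L position)
n=7: L (options 6(W), 0(W) are all W)
n=8: W (go to 7, an L position)
n=9: L (options 8(W), 2(W) are all W)
n=10: W (go to 9, an L position)
n=11: L (options 10(W), 4(W) are all W)
n=12: W (go to 11, an L position)
n=13: L (options 12(W), 6(W) are all W)
n=14: W (go to 13, an L position)
n=15: L (options 14(W), 8(W) are all W)
n=16: W (go to 15, an L position)
n=17: L (options 16(W), 10(W) are all W)
n=18: W (go to 17, an L position)
n=19: L (options 18(W), 12(W) are all W)
n=20: W (go to 19, an L position)
n=21: L (options 20(W), 14(W) are all W)
n=22: W (go to 21, an L position)
n=23: L (options 22(W), 16(W) are all W)
n=24: W (go to 23, an L position)
n=25: L (options 24(W), 18(W) are all W)
n=26: W (go to 25, an L position)
n=27: L (options 26(W), 20(W) are all W)
n=28: W (go to 27, an L position)
n=29: L (options 28(W), 22(W) are all W)
n=30: W (go to 29, an L position)
n=31: L (options 30(W), 24(W) are all W)
n=32: W (go to 31, an L position)
n=33: L (options 32(W), 26(W) are all W)
n=34: W (go to 33, an L position)
n=35: L (options 34(W), 28(W) are all W)
n=36: W (go to 35, an L position)
n=37: L (options 36(W), 30(W) are all W)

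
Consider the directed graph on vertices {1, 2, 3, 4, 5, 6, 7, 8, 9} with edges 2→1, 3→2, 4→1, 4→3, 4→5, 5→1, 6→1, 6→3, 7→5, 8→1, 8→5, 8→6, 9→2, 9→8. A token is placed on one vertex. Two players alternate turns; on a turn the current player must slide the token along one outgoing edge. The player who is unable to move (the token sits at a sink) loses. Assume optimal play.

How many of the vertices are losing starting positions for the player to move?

4

Classify positions by backward induction: terminal positions (no move available) are L. From any other position, the mover wins iff some move reaches an L.
Every edge goes from a vertex to one that appears earlier in the order 1, 5, 7, 2, 3, 6, 4, 8, 9, so processing vertices in that order labels each vertex after all of its successors.
1: no outgoing edge → L
5: W (go to 1, an L position)
7: L (sole option 5(W) is W)
2: W (go to 1, an L position)
3: L (sole option 2(W) is W)
6: W (go to 3, an L position)
4: W (go to 3, an L position)
8: W (go to 1, an L position)
9: L (options 8(W), 2(W) are all W)
The L vertices are 1, 3, 7, 9; that is 4 in all.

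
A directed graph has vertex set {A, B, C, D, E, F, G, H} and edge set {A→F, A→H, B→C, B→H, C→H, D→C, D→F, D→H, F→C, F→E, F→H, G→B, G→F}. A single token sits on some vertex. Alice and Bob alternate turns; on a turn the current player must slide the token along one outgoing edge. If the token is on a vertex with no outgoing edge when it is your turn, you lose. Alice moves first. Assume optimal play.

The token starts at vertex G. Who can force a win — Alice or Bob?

Bob wins.

Classify positions by backward induction: terminal positions (no move available) are L. From any other position, the mover wins iff some move reaches an L.
Every edge goes from a vertex to one that appears earlier in the order H, E, C, F, A, D, B, G, so processing vertices in that order labels each vertex after all of its successors.
H: no outgoing edge → L
E: no outgoing edge → L
C: can move to H, which is L ⇒ W
F: can move to E, which is L ⇒ W
A: can move to H, which is L ⇒ W
D: can move to H, which is L ⇒ W
B: can move to H, which is L ⇒ W
G: moves to B(W), F(W); every one is W ⇒ L
Every move from G reaches a W position, so the mover loses.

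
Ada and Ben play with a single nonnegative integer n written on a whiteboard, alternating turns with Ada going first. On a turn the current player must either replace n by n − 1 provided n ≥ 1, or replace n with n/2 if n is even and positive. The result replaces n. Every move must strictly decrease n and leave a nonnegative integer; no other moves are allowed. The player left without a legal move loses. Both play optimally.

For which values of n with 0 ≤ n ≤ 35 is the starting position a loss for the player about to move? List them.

Work bottom-up. With no move the player to move loses. Otherwise the position is W if at least one move leads to an L position for the opponent, and L if every move leads to a W.
n=0: no move → L
n=1: W (go to 0, an L position)
n=2: L (sole option 1(W) is W)
n=3: W (go to 2, an L position)
n=4: W (go to 2, an L position)
n=5: L (sole option 4(W) is W)
n=6: W (go to 5, an L position)
n=7: L (sole option 6(W) is W)
n=8: W (go to 7, an L position)
n=9: L (sole option 8(W) is W)
n=10: W (go to 5, an L position)
n=11: L (sole option 10(W) is W)
n=12: W (go to 11, an L position)
n=13: L (sole option 12(W) is W)
n=14: W (go to 7, an L position)
n=15: L (sole option 14(W) is W)
n=16: W (go to 15, an L position)
n=17: L (sole option 16(W) is W)
n=18: W (go to 9, an L position)
n=19: L (sole option 18(W) is W)
n=20: W (go to 19, an L position)
n=21: L (sole option 20(W) is W)
n=22: W (go to 11, an L position)
n=23: L (sole option 22(W) is W)
n=24: W (go to 23, an L position)
n=25: L (sole option 24(W) is W)
n=26: W (go to 13, an L position)
n=27: L (sole option 26(W) is W)
n=28: W (go to 27, an L position)
n=29: L (sole option 28(W) is W)
n=30: W (go to 15, an L position)
n=31: L (sole option 30(W) is W)
n=32: W (go to 31, an L position)
n=33: L (sole option 32(W) is W)
n=34: W (go to 17, an L position)
n=35: L (sole option 34(W) is W)
Reading off the rows marked L gives the requested list; there are 18 such values of n.

0, 2, 5, 7, 9, 11, 13, 15, 17, 19, 21, 23, 25, 27, 29, 31, 33, 35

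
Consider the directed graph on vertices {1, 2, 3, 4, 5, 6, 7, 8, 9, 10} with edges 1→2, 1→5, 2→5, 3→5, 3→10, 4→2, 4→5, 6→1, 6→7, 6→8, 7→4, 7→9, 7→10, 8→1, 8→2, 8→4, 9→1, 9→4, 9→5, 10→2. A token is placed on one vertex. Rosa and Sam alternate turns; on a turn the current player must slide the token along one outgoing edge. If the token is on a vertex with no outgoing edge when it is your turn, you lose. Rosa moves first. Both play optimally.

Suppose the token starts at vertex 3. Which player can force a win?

Compute win/loss labels from the base case upward. A position with no move is L. Any other position is W if it can reach an L in one move, else L.
Every edge goes from a vertex to one that appears earlier in the order 5, 2, 4, 1, 9, 8, 10, 7, 3, 6, so processing vertices in that order labels each vertex after all of its successors.
5: no outgoing edge → L
2: W (go to 5, an L position)
4: W (go to 5, an L position)
1: W (go to 5, an L position)
9: W (go to 5, an L position)
8: L (options 1(W), 4(W), 2(W) are all W)
10: L (sole option 2(W) is W)
7: W (go to 10, an L position)
3: W (go to 10, an L position)
6: W (go to 8, an L position)
The starting position 3 is W: Rosa should move to 10, handing over an L position.

Rosa wins.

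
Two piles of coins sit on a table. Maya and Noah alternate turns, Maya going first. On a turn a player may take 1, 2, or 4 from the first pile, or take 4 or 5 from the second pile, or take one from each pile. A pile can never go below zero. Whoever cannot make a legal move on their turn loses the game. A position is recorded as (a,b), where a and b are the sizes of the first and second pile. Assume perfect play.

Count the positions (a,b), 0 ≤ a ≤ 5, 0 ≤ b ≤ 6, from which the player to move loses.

14

Label each position W (a win for the player to move) or L (a loss). A position with no legal move is L; any other position is W exactly when some move reaches an L, and L when every move reaches a W.
Every move lowers a or b (never raises either), so fill the grid row by row in increasing a, and left to right within a row: each cell's successors are then already labelled.
      b=0  b=1  b=2  b=3  b=4  b=5  b=6
a=0:    L    L    L    L    W    W    W
a=1:    W    W    W    W    W    L    L
a=2:    W    W    W    W    L    W    W
a=3:    L    L    L    L    W    W    W
a=4:    W    W    W    W    W    L    L
a=5:    W    W    W    W    L    W    W
Cells with no legal move (terminal, hence L): (0,0), (0,1), (0,2), (0,3).
The remaining L cells, each justified by listing all of its moves:
(1,5): only reaches (0,5)(W), (1,1)(W), (1,0)(W), (0,4)(W), all W → L
(1,6): only reaches (0,6)(W), (1,2)(W), (1,1)(W), (0,5)(W), all W → L
(2,4): only reaches (1,4)(W), (0,4)(W), (2,0)(W), (1,3)(W), all W → L
(3,0): only reaches (2,0)(W), (1,0)(W), all W → L
(3,1): only reaches (2,1)(W), (1,1)(W), (2,0)(W), all W → L
(3,2): only reaches (2,2)(W), (1,2)(W), (2,1)(W), all W → L
(3,3): only reaches (2,3)(W), (1,3)(W), (2,2)(W), all W → L
(4,5): only reaches (3,5)(W), (2,5)(W), (0,5)(W), (4,1)(W), (4,0)(W), (3,4)(W), all W → L
(4,6): only reaches (3,6)(W), (2,6)(W), (0,6)(W), (4,2)(W), (4,1)(W), (3,5)(W), all W → L
(5,4): only reaches (4,4)(W), (3,4)(W), (1,4)(W), (5,0)(W), (4,3)(W), all W → L
Every other cell has at least one move into one of the L cells above, so it is W.
L cells per row: a=0: 4, a=1: 2, a=2: 1, a=3: 4, a=4: 2, a=5: 1; total 14.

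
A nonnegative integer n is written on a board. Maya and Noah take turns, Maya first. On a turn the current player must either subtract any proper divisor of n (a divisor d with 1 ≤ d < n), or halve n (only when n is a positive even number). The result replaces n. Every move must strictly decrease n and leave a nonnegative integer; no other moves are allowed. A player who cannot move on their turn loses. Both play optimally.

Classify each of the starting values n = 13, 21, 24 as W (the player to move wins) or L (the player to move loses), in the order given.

13: L, 21: L, 24: W

Work bottom-up. With no move the player to move loses. Otherwise the position is W if at least one move leads to an L position for the opponent, and L if every move leads to a W.
n=0: no move → L
n=1: no move → L
n=2: W (go to 1, an L position)
n=3: L (sole option 2(W) is W)
n=4: W (go to 3, an L position)
n=5: L (sole option 4(W) is W)
n=6: W (go to 3, an L position)
n=7: L (sole option 6(W) is W)
n=8: W (go to 7, an L position)
n=9: L (options 6(W), 8(W) are all W)
n=10: W (go to 5, an L position)
n=11: L (sole option 10(W) is W)
n=12: W (go to 9, an L position)
n=13: L (sole option 12(W) is W)
n=14: W (go to 7, an L position)
n=15: L (options 10(W), 12(W), 14(W) are all W)
n=16: W (go to 15, an L position)
n=17: L (sole option 16(W) is W)
n=18: W (go to 9, an L position)
n=19: L (sole option 18(W) is W)
n=20: W (go to 15, an L position)
n=21: L (options 14(W), 18(W), 20(W) are all W)
n=22: W (go to 11, an L position)
n=23: L (sole option 22(W) is W)
n=24: W (go to 21, an L position)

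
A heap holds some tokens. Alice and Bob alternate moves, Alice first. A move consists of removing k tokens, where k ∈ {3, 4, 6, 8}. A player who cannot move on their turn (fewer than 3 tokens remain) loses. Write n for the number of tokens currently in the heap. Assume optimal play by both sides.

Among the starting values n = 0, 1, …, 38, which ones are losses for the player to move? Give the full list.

0, 1, 2, 11, 12, 13, 22, 23, 24, 33, 34, 35

Classify positions by backward induction: terminal positions (no move available) are L. From any other position, the mover wins iff some move reaches an L.
n=0: no move → L
n=1: no move → L
n=2: no move → L
n=3: W (go to 0, an L position)
n=4: W (go to 1, an L position)
n=5: W (go to 2, an L position)
n=6: W (go to 2, an L position)
n=7: W (go to 1, an L position)
n=8: W (go to 2, an L position)
n=9: W (go to 1, an L position)
n=10: W (go to 2, an L position)
n=11: L (options 8(W), 7(W), 5(W), 3(W) are all W)
n=12: L (options 9(W), 8(W), 6(W), 4(W) are all W)
n=13: L (options 10(W), 9(W), 7(W), 5(W) are all W)
n=14: W (go to 11, an L position)
n=15: W (go to 12, an L position)
n=16: W (go to 13, an L position)
n=17: W (go to 13, an L position)
n=18: W (go to 12, an L position)
n=19: W (go to 13, an L position)
n=20: W (go to 12, an L position)
n=21: W (go to 13, an L position)
n=22: L (options 19(W), 18(W), 16(W), 14(W) are all W)
n=23: L (options 20(W), 19(W), 17(W), 15(W) are all W)
n=24: L (options 21(W), 20(W), 18(W), 16(W) are all W)
n=25: W (go to 22, an L position)
n=26: W (go to 23, an L position)
n=27: W (go to 24, an L position)
n=28: W (go to 24, an L position)
n=29: W (go to 23, an L position)
n=30: W (go to 24, an L position)
n=31: W (go to 23, an L position)
n=32: W (go to 24, an L position)
n=33: L (options 30(W), 29(W), 27(W), 25(W) are all W)
n=34: L (options 31(W), 30(W), 28(W), 26(W) are all W)
n=35: L (options 32(W), 31(W), 29(W), 27(W) are all W)
n=36: W (go to 33, an L position)
n=37: W (go to 34, an L position)
n=38: W (go to 35, an L position)
The losing starting values of n are exactly the entries labelled L in this table (12 of them).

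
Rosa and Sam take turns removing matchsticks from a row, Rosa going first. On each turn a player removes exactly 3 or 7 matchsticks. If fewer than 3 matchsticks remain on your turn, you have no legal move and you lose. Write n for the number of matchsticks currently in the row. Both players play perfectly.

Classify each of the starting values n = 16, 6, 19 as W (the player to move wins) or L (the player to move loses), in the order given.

16: L, 6: L, 19: W

Work bottom-up. With no move the player to move loses. Otherwise the position is W if at least one move leads to an L position for the opponent, and L if every move leads to a W.
n=0: no move → L
n=1: no move → L
n=2: no move → L
n=3: can move to 0, which is L ⇒ W
n=4: can move to 1, which is L ⇒ W
n=5: can move to 2, which is L ⇒ W
n=6: the only move is to 3(W), a W ⇒ L
n=7: can move to 0, which is L ⇒ W
n=8: can move to 1, which is L ⇒ W
n=9: can move to 6, which is L ⇒ W
n=10: moves to 7(W), 3(W); every one is W ⇒ L
n=11: moves to 8(W), 4(W); every one is W ⇒ L
n=12: moves to 9(W), 5(W); every one is W ⇒ L
n=13: can move to 10, which is L ⇒ W
n=14: can move to 11, which is L ⇒ W
n=15: can move to 12, which is L ⇒ W
n=16: moves to 13(W), 9(W); every one is W ⇒ L
n=17: can move to 10, which is L ⇒ W
n=18: can move to 11, which is L ⇒ W
n=19: can move to 16, which is L ⇒ W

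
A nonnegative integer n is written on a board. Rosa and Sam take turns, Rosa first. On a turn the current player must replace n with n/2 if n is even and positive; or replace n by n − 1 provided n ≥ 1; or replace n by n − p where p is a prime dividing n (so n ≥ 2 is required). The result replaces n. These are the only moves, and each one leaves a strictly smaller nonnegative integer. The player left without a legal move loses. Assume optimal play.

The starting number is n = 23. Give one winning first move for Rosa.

Move to 0.

Positions with no move are L. A position that does have a move is losing for the player to move precisely when every available move leads to a winning position for the opponent. Fill in the labels:
n=0: no move → L
n=1: W (go to 0, an L position)
n=2: W (go to 0, an L position)
n=3: W (go to 0, an L position)
n=4: L (options 2(W), 3(W) are all W)
n=5: W (go to 0, an L position)
n=6: W (go to 4, an L position)
n=7: W (go to 0, an L position)
n=8: W (go to 4, an L position)
n=9: L (options 6(W), 8(W) are all W)
n=10: W (go to 9, an L position)
n=11: W (go to 0, an L position)
n=12: W (go to 9, an L position)
n=13: W (go to 0, an L position)
n=14: L (options 7(W), 12(W), 13(W) are all W)
n=15: W (go to 14, an L position)
n=16: W (go to 14, an L position)
n=17: W (go to 0, an L position)
n=18: W (go to 9, an L position)
n=19: W (go to 0, an L position)
n=20: L (options 10(W), 15(W), 18(W), 19(W) are all W)
n=21: W (go to 14, an L position)
n=22: W (go to 20, an L position)
n=23: W (go to 0, an L position)
From 23, the L positions reachable in one move are: 0.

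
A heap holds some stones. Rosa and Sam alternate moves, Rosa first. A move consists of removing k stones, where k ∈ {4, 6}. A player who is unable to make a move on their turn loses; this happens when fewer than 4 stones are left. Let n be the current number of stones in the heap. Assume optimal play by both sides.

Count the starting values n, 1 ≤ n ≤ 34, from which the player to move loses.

15

Use the standard recursion: the mover loses at a terminal position; elsewhere, the mover wins exactly when some move hands the opponent an L position.
n=0: no move → L
n=1: no move → L
n=2: no move → L
n=3: no move → L
n=4: W (go to 0, an L position)
n=5: W (go to 1, an L position)
n=6: W (go to 2, an L position)
n=7: W (go to 3, an L position)
n=8: W (go to 2, an L position)
n=9: W (go to 3, an L position)
n=10: L (options 6(W), 4(W) are all W)
n=11: L (options 7(W), 5(W) are all W)
n=12: L (options 8(W), 6(W) are all W)
n=13: L (options 9(W), 7(W) are all W)
n=14: W (go to 10, an L position)
n=15: W (go to 11, an L position)
n=16: W (go to 12, an L position)
n=17: W (go to 13, an L position)
n=18: W (go to 12, an L position)
n=19: W (go to 13, an L position)
n=20: L (options 16(W), 14(W) are all W)
n=21: L (options 17(W), 15(W) are all W)
n=22: L (options 18(W), 16(W) are all W)
n=23: L (options 19(W), 17(W) are all W)
n=24: W (go to 20, an L position)
n=25: W (go to 21, an L position)
n=26: W (go to 22, an L position)
n=27: W (go to 23, an L position)
n=28: W (go to 22, an L position)
n=29: W (go to 23, an L position)
n=30: L (options 26(W), 24(W) are all W)
n=31: L (options 27(W), 25(W) are all W)
n=32: L (options 28(W), 26(W) are all W)
n=33: L (options 29(W), 27(W) are all W)
n=34: W (go to 30, an L position)
L entries with 1 ≤ n ≤ 34 (n=0 is outside the asked range and is not counted): n = 1, 2, 3, 10, 11, 12, 13, 20, 21, 22, 23, 30, 31, 32, 33; that makes 15.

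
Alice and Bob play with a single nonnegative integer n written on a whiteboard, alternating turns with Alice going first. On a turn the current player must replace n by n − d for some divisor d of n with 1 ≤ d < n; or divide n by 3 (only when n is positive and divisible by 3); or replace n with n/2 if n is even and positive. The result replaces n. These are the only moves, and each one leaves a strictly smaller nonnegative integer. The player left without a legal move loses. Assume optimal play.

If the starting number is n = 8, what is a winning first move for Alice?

Label each position W (a win for the player to move) or L (a loss). A position with no legal move is L; any other position is W exactly when some move reaches an L, and L when every move reaches a W.
n=0: no move → L
n=1: no move → L
n=2: reaches L-position 1 → W
n=3: reaches L-position 1 → W
n=4: only reaches 2(W), 3(W), all W → L
n=5: reaches L-position 4 → W
n=6: reaches L-position 4 → W
n=7: only reaches 6(W), which is W → L
n=8: reaches L-position 4 → W
From 8, the L positions reachable in one move are: 4, 7. Any move reaching one of these is winning.

Move to 4.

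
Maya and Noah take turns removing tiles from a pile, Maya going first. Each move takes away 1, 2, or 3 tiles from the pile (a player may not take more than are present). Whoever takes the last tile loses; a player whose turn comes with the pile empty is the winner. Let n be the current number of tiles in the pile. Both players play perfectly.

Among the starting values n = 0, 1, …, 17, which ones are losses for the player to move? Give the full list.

1, 5, 9, 13, 17

Build the W/L table. Terminal = W. A non-terminal position is W if it has a move to some L; otherwise it is L.
n=0: no move; the opponent has just taken the last tile and therefore loses → W
n=1: →0(W) only, which is W, so L
n=2: →1(L), so W
n=3: →1(L), so W
n=4: →1(L), so W
n=5: →4(W), 3(W), 2(W) — all W, so L
n=6: →5(L), so W
n=7: →5(L), so W
n=8: →5(L), so W
n=9: →8(W), 7(W), 6(W) — all W, so L
n=10: →9(L), so W
n=11: →9(L), so W
n=12: →9(L), so W
n=13: →12(W), 11(W), 10(W) — all W, so L
n=14: →13(L), so W
n=15: →13(L), so W
n=16: →13(L), so W
n=17: →16(W), 15(W), 14(W) — all W, so L
The losing starting values of n are exactly the entries labelled L in this table (5 of them).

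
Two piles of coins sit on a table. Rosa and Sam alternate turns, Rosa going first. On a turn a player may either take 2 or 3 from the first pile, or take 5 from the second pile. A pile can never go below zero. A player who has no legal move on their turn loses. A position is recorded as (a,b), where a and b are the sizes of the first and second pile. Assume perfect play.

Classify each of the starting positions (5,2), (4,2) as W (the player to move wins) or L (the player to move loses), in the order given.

Classify positions by backward induction: terminal positions (no move available) are L. From any other position, the mover wins iff some move reaches an L.
No move ever increases a pile, so every position that can arise here has a ≤ 5 and b ≤ 2; it is enough to label the cells with 0 ≤ a ≤ 5 and 0 ≤ b ≤ 2.
Every move lowers a or b (never raises either), so fill the grid row by row in increasing a, and left to right within a row: each cell's successors are then already labelled.
      b=0  b=1  b=2
a=0:    L    L    L
a=1:    L    L    L
a=2:    W    W    W
a=3:    W    W    W
a=4:    W    W    W
a=5:    L    L    L
Cells with no legal move (terminal, hence L): (0,0), (0,1), (0,2), (1,0), (1,1), (1,2).
The remaining L cells, each justified by listing all of its moves:
(5,0): →(3,0)(W), (2,0)(W) — all W, so L
(5,1): →(3,1)(W), (2,1)(W) — all W, so L
(5,2): →(3,2)(W), (2,2)(W) — all W, so L
Every other cell has at least one move into one of the L cells above, so it is W.
(5,2): one of the L cells justified above, so L
(4,2): the move to (1,2) reaches an L cell, so W

(5,2): L, (4,2): W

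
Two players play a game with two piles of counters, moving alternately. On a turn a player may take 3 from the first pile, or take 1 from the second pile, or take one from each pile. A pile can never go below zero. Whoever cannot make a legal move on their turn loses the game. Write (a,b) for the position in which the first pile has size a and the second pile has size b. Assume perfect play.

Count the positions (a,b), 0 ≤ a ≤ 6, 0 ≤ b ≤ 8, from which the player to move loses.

Compute win/loss labels from the base case upward. A position with no move is L. Any other position is W if it can reach an L in one move, else L.
Every move lowers a or b (never raises either), so fill the grid row by row in increasing a, and left to right within a row: each cell's successors are then already labelled.
      b=0  b=1  b=2  b=3  b=4  b=5  b=6  b=7  b=8
a=0:    L    W    L    W    L    W    L    W    L
a=1:    L    W    L    W    L    W    L    W    L
a=2:    L    W    L    W    L    W    L    W    L
a=3:    W    W    W    W    W    W    W    W    W
a=4:    W    L    W    L    W    L    W    L    W
a=5:    W    L    W    L    W    L    W    L    W
a=6:    L    W    W    L    W    L    W    L    W
Cells with no legal move (terminal, hence L): (0,0), (1,0), (2,0).
The remaining L cells, each justified by listing all of its moves:
(0,2): the only move is to (0,1)(W), a W ⇒ L
(0,4): the only move is to (0,3)(W), a W ⇒ L
(0,6): the only move is to (0,5)(W), a W ⇒ L
(0,8): the only move is to (0,7)(W), a W ⇒ L
(1,2): moves to (1,1)(W), (0,1)(W); every one is W ⇒ L
(1,4): moves to (1,3)(W), (0,3)(W); every one is W ⇒ L
(1,6): moves to (1,5)(W), (0,5)(W); every one is W ⇒ L
(1,8): moves to (1,7)(W), (0,7)(W); every one is W ⇒ L
(2,2): moves to (2,1)(W), (1,1)(W); every one is W ⇒ L
(2,4): moves to (2,3)(W), (1,3)(W); every one is W ⇒ L
(2,6): moves to (2,5)(W), (1,5)(W); every one is W ⇒ L
(2,8): moves to (2,7)(W), (1,7)(W); every one is W ⇒ L
(4,1): moves to (1,1)(W), (4,0)(W), (3,0)(W); every one is W ⇒ L
(4,3): moves to (1,3)(W), (4,2)(W), (3,2)(W); every one is W ⇒ L
(4,5): moves to (1,5)(W), (4,4)(W), (3,4)(W); every one is W ⇒ L
(4,7): moves to (1,7)(W), (4,6)(W), (3,6)(W); every one is W ⇒ L
(5,1): moves to (2,1)(W), (5,0)(W), (4,0)(W); every one is W ⇒ L
(5,3): moves to (2,3)(W), (5,2)(W), (4,2)(W); every one is W ⇒ L
(5,5): moves to (2,5)(W), (5,4)(W), (4,4)(W); every one is W ⇒ L
(5,7): moves to (2,7)(W), (5,6)(W), (4,6)(W); every one is W ⇒ L
(6,0): the only move is to (3,0)(W), a W ⇒ L
(6,3): moves to (3,3)(W), (6,2)(W), (5,2)(W); every one is W ⇒ L
(6,5): moves to (3,5)(W), (6,4)(W), (5,4)(W); every one is W ⇒ L
(6,7): moves to (3,7)(W), (6,6)(W), (5,6)(W); every one is W ⇒ L
Every other cell has at least one move into one of the L cells above, so it is W.
L cells per row: a=0: 5, a=1: 5, a=2: 5, a=3: 0, a=4: 4, a=5: 4, a=6: 4; total 27.

27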